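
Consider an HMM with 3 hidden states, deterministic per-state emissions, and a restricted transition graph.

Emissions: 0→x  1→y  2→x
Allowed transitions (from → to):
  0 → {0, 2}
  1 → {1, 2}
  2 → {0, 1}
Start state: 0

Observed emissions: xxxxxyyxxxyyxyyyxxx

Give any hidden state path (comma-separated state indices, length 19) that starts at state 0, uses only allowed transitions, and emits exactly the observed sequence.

0,0,0,0,2,1,1,2,0,2,1,1,2,1,1,1,2,0,2

  0: obs=x cand={0,2} pick 0 [start]
  1: obs=x cand={0,2} pick 0 [0->0 ok]
  2: obs=x cand={0,2} pick 0 [0->0 ok]
  3: obs=x cand={0,2} pick 0 [0->0 ok]
  4: obs=x cand={0,2} pick 2 [0->2 ok]
  5: obs=y cand={1} pick 1 [2->1 ok]
  6: obs=y cand={1} pick 1 [1->1 ok]
  7: obs=x cand={0,2} pick 2 [1->2 ok]
  8: obs=x cand={0,2} pick 0 [2->0 ok]
  9: obs=x cand={0,2} pick 2 [0->2 ok]
  10: obs=y cand={1} pick 1 [2->1 ok]
  11: obs=y cand={1} pick 1 [1->1 ok]
  12: obs=x cand={0,2} pick 2 [1->2 ok]
  13: obs=y cand={1} pick 1 [2->1 ok]
  14: obs=y cand={1} pick 1 [1->1 ok]
  15: obs=y cand={1} pick 1 [1->1 ok]
  16: obs=x cand={0,2} pick 2 [1->2 ok]
  17: obs=x cand={0,2} pick 0 [2->0 ok]
  18: obs=x cand={0,2} pick 2 [0->2 ok]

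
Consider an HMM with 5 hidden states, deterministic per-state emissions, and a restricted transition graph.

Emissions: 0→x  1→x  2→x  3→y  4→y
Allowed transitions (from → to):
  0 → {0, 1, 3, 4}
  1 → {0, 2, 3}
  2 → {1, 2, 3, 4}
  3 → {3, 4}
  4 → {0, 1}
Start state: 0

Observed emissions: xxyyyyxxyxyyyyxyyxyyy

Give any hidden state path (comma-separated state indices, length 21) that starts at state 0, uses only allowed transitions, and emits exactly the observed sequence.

  0: obs=x cand={0,1,2} pick 0 [start]
  1: obs=x cand={0,1,2} pick 1 [0->1 ok]
  2: obs=y cand={3,4} pick 3 [1->3 ok]
  3: obs=y cand={3,4} pick 3 [3->3 ok]
  4: obs=y cand={3,4} pick 3 [3->3 ok]
  5: obs=y cand={3,4} pick 4 [3->4 ok]
  6: obs=x cand={0,1,2} pick 0 [4->0 ok]
  7: obs=x cand={0,1,2} pick 0 [0->0 ok]
  8: obs=y cand={3,4} pick 4 [0->4 ok]
  9: obs=x cand={0,1,2} pick 1 [4->1 ok]
  10: obs=y cand={3,4} pick 3 [1->3 ok]
  11: obs=y cand={3,4} pick 3 [3->3 ok]
  12: obs=y cand={3,4} pick 3 [3->3 ok]
  13: obs=y cand={3,4} pick 4 [3->4 ok]
  14: obs=x cand={0,1,2} pick 0 [4->0 ok]
  15: obs=y cand={3,4} pick 3 [0->3 ok]
  16: obs=y cand={3,4} pick 4 [3->4 ok]
  17: obs=x cand={0,1,2} pick 1 [4->1 ok]
  18: obs=y cand={3,4} pick 3 [1->3 ok]
  19: obs=y cand={3,4} pick 3 [3->3 ok]
  20: obs=y cand={3,4} pick 4 [3->4 ok]

0,1,3,3,3,4,0,0,4,1,3,3,3,4,0,3,4,1,3,3,4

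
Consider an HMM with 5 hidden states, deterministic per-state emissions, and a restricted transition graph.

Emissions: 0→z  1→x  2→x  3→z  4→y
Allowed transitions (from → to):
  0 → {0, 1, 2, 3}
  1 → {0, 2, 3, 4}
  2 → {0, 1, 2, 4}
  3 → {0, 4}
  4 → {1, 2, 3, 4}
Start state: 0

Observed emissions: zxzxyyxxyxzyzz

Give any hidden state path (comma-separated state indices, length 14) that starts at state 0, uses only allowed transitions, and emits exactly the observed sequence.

  [0] z  {0,3}  => 0  start
  [1] x  {1,2}  => 1  0->1 ok
  [2] z  {0,3}  => 0  1->0 ok
  [3] x  {1,2}  => 2  0->2 ok
  [4] y  {4}  => 4  2->4 ok
  [5] y  {4}  => 4  4->4 ok
  [6] x  {1,2}  => 2  4->2 ok
  [7] x  {1,2}  => 1  2->1 ok
  [8] y  {4}  => 4  1->4 ok
  [9] x  {1,2}  => 1  4->1 ok
  [10] z  {0,3}  => 3  1->3 ok
  [11] y  {4}  => 4  3->4 ok
  [12] z  {0,3}  => 3  4->3 ok
  [13] z  {0,3}  => 0  3->0 ok

0,1,0,2,4,4,2,1,4,1,3,4,3,0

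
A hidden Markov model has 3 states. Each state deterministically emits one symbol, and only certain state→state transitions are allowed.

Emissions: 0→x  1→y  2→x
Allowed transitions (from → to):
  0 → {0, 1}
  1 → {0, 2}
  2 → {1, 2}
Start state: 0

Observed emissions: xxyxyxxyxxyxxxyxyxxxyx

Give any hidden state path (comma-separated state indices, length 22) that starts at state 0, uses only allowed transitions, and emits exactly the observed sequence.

  t0 'x' -> {0,2}, take 0 (start)
  t1 'x' -> {0,2}, take 0 (0->0 ok)
  t2 'y' -> {1}, take 1 (0->1 ok)
  t3 'x' -> {0,2}, take 2 (1->2 ok)
  t4 'y' -> {1}, take 1 (2->1 ok)
  t5 'x' -> {0,2}, take 2 (1->2 ok)
  t6 'x' -> {0,2}, take 2 (2->2 ok)
  t7 'y' -> {1}, take 1 (2->1 ok)
  t8 'x' -> {0,2}, take 0 (1->0 ok)
  t9 'x' -> {0,2}, take 0 (0->0 ok)
  t10 'y' -> {1}, take 1 (0->1 ok)
  t11 'x' -> {0,2}, take 0 (1->0 ok)
  t12 'x' -> {0,2}, take 0 (0->0 ok)
  t13 'x' -> {0,2}, take 0 (0->0 ok)
  t14 'y' -> {1}, take 1 (0->1 ok)
  t15 'x' -> {0,2}, take 2 (1->2 ok)
  t16 'y' -> {1}, take 1 (2->1 ok)
  t17 'x' -> {0,2}, take 0 (1->0 ok)
  t18 'x' -> {0,2}, take 0 (0->0 ok)
  t19 'x' -> {0,2}, take 0 (0->0 ok)
  t20 'y' -> {1}, take 1 (0->1 ok)
  t21 'x' -> {0,2}, take 2 (1->2 ok)

0,0,1,2,1,2,2,1,0,0,1,0,0,0,1,2,1,0,0,0,1,2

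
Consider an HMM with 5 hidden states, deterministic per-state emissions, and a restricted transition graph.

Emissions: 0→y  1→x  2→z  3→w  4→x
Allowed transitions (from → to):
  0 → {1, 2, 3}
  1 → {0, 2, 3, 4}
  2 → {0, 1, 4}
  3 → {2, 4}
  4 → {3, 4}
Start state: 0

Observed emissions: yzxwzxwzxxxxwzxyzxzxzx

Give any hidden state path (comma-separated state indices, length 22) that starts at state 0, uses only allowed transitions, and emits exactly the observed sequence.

  [0] y  {0}  => 0  start
  [1] z  {2}  => 2  0->2 ok
  [2] x  {1,4}  => 1  2->1 ok
  [3] w  {3}  => 3  1->3 ok
  [4] z  {2}  => 2  3->2 ok
  [5] x  {1,4}  => 1  2->1 ok
  [6] w  {3}  => 3  1->3 ok
  [7] z  {2}  => 2  3->2 ok
  [8] x  {1,4}  => 1  2->1 ok
  [9] x  {1,4}  => 4  1->4 ok
  [10] x  {1,4}  => 4  4->4 ok
  [11] x  {1,4}  => 4  4->4 ok
  [12] w  {3}  => 3  4->3 ok
  [13] z  {2}  => 2  3->2 ok
  [14] x  {1,4}  => 1  2->1 ok
  [15] y  {0}  => 0  1->0 ok
  [16] z  {2}  => 2  0->2 ok
  [17] x  {1,4}  => 1  2->1 ok
  [18] z  {2}  => 2  1->2 ok
  [19] x  {1,4}  => 1  2->1 ok
  [20] z  {2}  => 2  1->2 ok
  [21] x  {1,4}  => 1  2->1 ok

0,2,1,3,2,1,3,2,1,4,4,4,3,2,1,0,2,1,2,1,2,1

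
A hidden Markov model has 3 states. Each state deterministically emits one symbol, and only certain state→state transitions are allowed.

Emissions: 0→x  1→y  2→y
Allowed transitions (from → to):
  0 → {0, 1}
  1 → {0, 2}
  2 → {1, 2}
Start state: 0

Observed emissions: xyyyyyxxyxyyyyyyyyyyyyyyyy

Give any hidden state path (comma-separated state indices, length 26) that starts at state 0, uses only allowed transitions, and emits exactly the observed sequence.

  pos 0: x in {0}, choose 0; start
  pos 1: y in {1,2}, choose 1; 0->1 ok
  pos 2: y in {1,2}, choose 2; 1->2 ok
  pos 3: y in {1,2}, choose 2; 2->2 ok
  pos 4: y in {1,2}, choose 2; 2->2 ok
  pos 5: y in {1,2}, choose 1; 2->1 ok
  pos 6: x in {0}, choose 0; 1->0 ok
  pos 7: x in {0}, choose 0; 0->0 ok
  pos 8: y in {1,2}, choose 1; 0->1 ok
  pos 9: x in {0}, choose 0; 1->0 ok
  pos 10: y in {1,2}, choose 1; 0->1 ok
  pos 11: y in {1,2}, choose 2; 1->2 ok
  pos 12: y in {1,2}, choose 1; 2->1 ok
  pos 13: y in {1,2}, choose 2; 1->2 ok
  pos 14: y in {1,2}, choose 2; 2->2 ok
  pos 15: y in {1,2}, choose 1; 2->1 ok
  pos 16: y in {1,2}, choose 2; 1->2 ok
  pos 17: y in {1,2}, choose 2; 2->2 ok
  pos 18: y in {1,2}, choose 1; 2->1 ok
  pos 19: y in {1,2}, choose 2; 1->2 ok
  pos 20: y in {1,2}, choose 2; 2->2 ok
  pos 21: y in {1,2}, choose 2; 2->2 ok
  pos 22: y in {1,2}, choose 1; 2->1 ok
  pos 23: y in {1,2}, choose 2; 1->2 ok
  pos 24: y in {1,2}, choose 2; 2->2 ok
  pos 25: y in {1,2}, choose 1; 2->1 ok

0,1,2,2,2,1,0,0,1,0,1,2,1,2,2,1,2,2,1,2,2,2,1,2,2,1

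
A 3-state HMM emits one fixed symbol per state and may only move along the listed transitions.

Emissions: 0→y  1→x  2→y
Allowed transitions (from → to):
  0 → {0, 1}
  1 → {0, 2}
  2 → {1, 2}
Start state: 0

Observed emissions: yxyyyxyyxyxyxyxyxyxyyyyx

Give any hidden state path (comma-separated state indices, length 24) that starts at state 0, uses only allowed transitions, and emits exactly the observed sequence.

0,1,2,2,2,1,2,2,1,0,1,0,1,2,1,2,1,2,1,0,0,0,0,1

  pos 0: y in {0,2}, choose 0; start
  pos 1: x in {1}, choose 1; 0->1 ok
  pos 2: y in {0,2}, choose 2; 1->2 ok
  pos 3: y in {0,2}, choose 2; 2->2 ok
  pos 4: y in {0,2}, choose 2; 2->2 ok
  pos 5: x in {1}, choose 1; 2->1 ok
  pos 6: y in {0,2}, choose 2; 1->2 ok
  pos 7: y in {0,2}, choose 2; 2->2 ok
  pos 8: x in {1}, choose 1; 2->1 ok
  pos 9: y in {0,2}, choose 0; 1->0 ok
  pos 10: x in {1}, choose 1; 0->1 ok
  pos 11: y in {0,2}, choose 0; 1->0 ok
  pos 12: x in {1}, choose 1; 0->1 ok
  pos 13: y in {0,2}, choose 2; 1->2 ok
  pos 14: x in {1}, choose 1; 2->1 ok
  pos 15: y in {0,2}, choose 2; 1->2 ok
  pos 16: x in {1}, choose 1; 2->1 ok
  pos 17: y in {0,2}, choose 2; 1->2 ok
  pos 18: x in {1}, choose 1; 2->1 ok
  pos 19: y in {0,2}, choose 0; 1->0 ok
  pos 20: y in {0,2}, choose 0; 0->0 ok
  pos 21: y in {0,2}, choose 0; 0->0 ok
  pos 22: y in {0,2}, choose 0; 0->0 ok
  pos 23: x in {1}, choose 1; 0->1 ok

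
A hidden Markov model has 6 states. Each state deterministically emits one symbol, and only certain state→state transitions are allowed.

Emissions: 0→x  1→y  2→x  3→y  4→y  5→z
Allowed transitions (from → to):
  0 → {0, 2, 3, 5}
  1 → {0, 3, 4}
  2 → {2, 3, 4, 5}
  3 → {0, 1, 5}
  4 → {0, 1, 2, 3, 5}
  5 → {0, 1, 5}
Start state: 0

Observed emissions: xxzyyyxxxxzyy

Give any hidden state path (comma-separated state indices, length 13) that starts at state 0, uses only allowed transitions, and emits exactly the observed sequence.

0,0,5,1,4,3,0,0,2,2,5,1,3

  pos 0: x in {0,2}, choose 0; start
  pos 1: x in {0,2}, choose 0; 0->0 ok
  pos 2: z in {5}, choose 5; 0->5 ok
  pos 3: y in {1,3,4}, choose 1; 5->1 ok
  pos 4: y in {1,3,4}, choose 4; 1->4 ok
  pos 5: y in {1,3,4}, choose 3; 4->3 ok
  pos 6: x in {0,2}, choose 0; 3->0 ok
  pos 7: x in {0,2}, choose 0; 0->0 ok
  pos 8: x in {0,2}, choose 2; 0->2 ok
  pos 9: x in {0,2}, choose 2; 2->2 ok
  pos 10: z in {5}, choose 5; 2->5 ok
  pos 11: y in {1,3,4}, choose 1; 5->1 ok
  pos 12: y in {1,3,4}, choose 3; 1->3 ok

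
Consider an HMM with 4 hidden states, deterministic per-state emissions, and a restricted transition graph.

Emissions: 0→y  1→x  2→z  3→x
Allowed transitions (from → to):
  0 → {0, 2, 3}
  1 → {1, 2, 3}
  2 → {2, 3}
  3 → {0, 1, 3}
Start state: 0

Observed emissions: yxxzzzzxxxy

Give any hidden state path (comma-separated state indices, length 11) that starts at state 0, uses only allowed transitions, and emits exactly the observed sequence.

  0: obs=y cand={0} pick 0 [start]
  1: obs=x cand={1,3} pick 3 [0->3 ok]
  2: obs=x cand={1,3} pick 1 [3->1 ok]
  3: obs=z cand={2} pick 2 [1->2 ok]
  4: obs=z cand={2} pick 2 [2->2 ok]
  5: obs=z cand={2} pick 2 [2->2 ok]
  6: obs=z cand={2} pick 2 [2->2 ok]
  7: obs=x cand={1,3} pick 3 [2->3 ok]
  8: obs=x cand={1,3} pick 1 [3->1 ok]
  9: obs=x cand={1,3} pick 3 [1->3 ok]
  10: obs=y cand={0} pick 0 [3->0 ok]

0,3,1,2,2,2,2,3,1,3,0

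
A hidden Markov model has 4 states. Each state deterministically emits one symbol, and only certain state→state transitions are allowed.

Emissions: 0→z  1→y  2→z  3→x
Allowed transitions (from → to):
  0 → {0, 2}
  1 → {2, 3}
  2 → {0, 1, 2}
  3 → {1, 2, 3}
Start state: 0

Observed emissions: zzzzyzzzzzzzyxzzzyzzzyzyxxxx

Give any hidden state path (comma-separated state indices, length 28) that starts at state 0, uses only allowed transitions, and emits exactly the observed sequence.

0,2,2,2,1,2,2,0,0,0,2,2,1,3,2,2,2,1,2,2,2,1,2,1,3,3,3,3

  [0] z  {0,2}  => 0  start
  [1] z  {0,2}  => 2  0->2 ok
  [2] z  {0,2}  => 2  2->2 ok
  [3] z  {0,2}  => 2  2->2 ok
  [4] y  {1}  => 1  2->1 ok
  [5] z  {0,2}  => 2  1->2 ok
  [6] z  {0,2}  => 2  2->2 ok
  [7] z  {0,2}  => 0  2->0 ok
  [8] z  {0,2}  => 0  0->0 ok
  [9] z  {0,2}  => 0  0->0 ok
  [10] z  {0,2}  => 2  0->2 ok
  [11] z  {0,2}  => 2  2->2 ok
  [12] y  {1}  => 1  2->1 ok
  [13] x  {3}  => 3  1->3 ok
  [14] z  {0,2}  => 2  3->2 ok
  [15] z  {0,2}  => 2  2->2 ok
  [16] z  {0,2}  => 2  2->2 ok
  [17] y  {1}  => 1  2->1 ok
  [18] z  {0,2}  => 2  1->2 ok
  [19] z  {0,2}  => 2  2->2 ok
  [20] z  {0,2}  => 2  2->2 ok
  [21] y  {1}  => 1  2->1 ok
  [22] z  {0,2}  => 2  1->2 ok
  [23] y  {1}  => 1  2->1 ok
  [24] x  {3}  => 3  1->3 ok
  [25] x  {3}  => 3  3->3 ok
  [26] x  {3}  => 3  3->3 ok
  [27] x  {3}  => 3  3->3 ok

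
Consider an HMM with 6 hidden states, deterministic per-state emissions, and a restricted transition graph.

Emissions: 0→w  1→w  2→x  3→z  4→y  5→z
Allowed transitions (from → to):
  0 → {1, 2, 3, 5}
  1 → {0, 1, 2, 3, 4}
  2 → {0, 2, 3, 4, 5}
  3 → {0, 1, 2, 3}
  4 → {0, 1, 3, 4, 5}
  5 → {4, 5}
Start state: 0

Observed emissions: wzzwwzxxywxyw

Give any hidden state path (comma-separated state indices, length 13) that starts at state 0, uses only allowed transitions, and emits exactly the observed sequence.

  0: obs=w cand={0,1} pick 0 [start]
  1: obs=z cand={3,5} pick 3 [0->3 ok]
  2: obs=z cand={3,5} pick 3 [3->3 ok]
  3: obs=w cand={0,1} pick 0 [3->0 ok]
  4: obs=w cand={0,1} pick 1 [0->1 ok]
  5: obs=z cand={3,5} pick 3 [1->3 ok]
  6: obs=x cand={2} pick 2 [3->2 ok]
  7: obs=x cand={2} pick 2 [2->2 ok]
  8: obs=y cand={4} pick 4 [2->4 ok]
  9: obs=w cand={0,1} pick 0 [4->0 ok]
  10: obs=x cand={2} pick 2 [0->2 ok]
  11: obs=y cand={4} pick 4 [2->4 ok]
  12: obs=w cand={0,1} pick 0 [4->0 ok]

0,3,3,0,1,3,2,2,4,0,2,4,0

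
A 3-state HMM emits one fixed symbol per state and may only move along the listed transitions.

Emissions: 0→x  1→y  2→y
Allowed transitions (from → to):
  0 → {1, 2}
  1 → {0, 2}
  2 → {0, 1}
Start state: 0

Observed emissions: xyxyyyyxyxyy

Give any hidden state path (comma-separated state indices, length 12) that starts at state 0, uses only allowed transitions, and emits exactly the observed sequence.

  0: obs=x cand={0} pick 0 [start]
  1: obs=y cand={1,2} pick 2 [0->2 ok]
  2: obs=x cand={0} pick 0 [2->0 ok]
  3: obs=y cand={1,2} pick 1 [0->1 ok]
  4: obs=y cand={1,2} pick 2 [1->2 ok]
  5: obs=y cand={1,2} pick 1 [2->1 ok]
  6: obs=y cand={1,2} pick 2 [1->2 ok]
  7: obs=x cand={0} pick 0 [2->0 ok]
  8: obs=y cand={1,2} pick 1 [0->1 ok]
  9: obs=x cand={0} pick 0 [1->0 ok]
  10: obs=y cand={1,2} pick 1 [0->1 ok]
  11: obs=y cand={1,2} pick 2 [1->2 ok]

0,2,0,1,2,1,2,0,1,0,1,2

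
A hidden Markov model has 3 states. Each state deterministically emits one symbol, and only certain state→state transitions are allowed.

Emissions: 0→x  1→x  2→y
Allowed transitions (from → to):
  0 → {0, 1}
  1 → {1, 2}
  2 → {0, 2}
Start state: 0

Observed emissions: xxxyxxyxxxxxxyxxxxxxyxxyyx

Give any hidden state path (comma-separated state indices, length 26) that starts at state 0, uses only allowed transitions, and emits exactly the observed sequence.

0,0,1,2,0,1,2,0,0,0,0,1,1,2,0,0,1,1,1,1,2,0,1,2,2,0

  [0] x  {0,1}  => 0  start
  [1] x  {0,1}  => 0  0->0 ok
  [2] x  {0,1}  => 1  0->1 ok
  [3] y  {2}  => 2  1->2 ok
  [4] x  {0,1}  => 0  2->0 ok
  [5] x  {0,1}  => 1  0->1 ok
  [6] y  {2}  => 2  1->2 ok
  [7] x  {0,1}  => 0  2->0 ok
  [8] x  {0,1}  => 0  0->0 ok
  [9] x  {0,1}  => 0  0->0 ok
  [10] x  {0,1}  => 0  0->0 ok
  [11] x  {0,1}  => 1  0->1 ok
  [12] x  {0,1}  => 1  1->1 ok
  [13] y  {2}  => 2  1->2 ok
  [14] x  {0,1}  => 0  2->0 ok
  [15] x  {0,1}  => 0  0->0 ok
  [16] x  {0,1}  => 1  0->1 ok
  [17] x  {0,1}  => 1  1->1 ok
  [18] x  {0,1}  => 1  1->1 ok
  [19] x  {0,1}  => 1  1->1 ok
  [20] y  {2}  => 2  1->2 ok
  [21] x  {0,1}  => 0  2->0 ok
  [22] x  {0,1}  => 1  0->1 ok
  [23] y  {2}  => 2  1->2 ok
  [24] y  {2}  => 2  2->2 ok
  [25] x  {0,1}  => 0  2->0 ok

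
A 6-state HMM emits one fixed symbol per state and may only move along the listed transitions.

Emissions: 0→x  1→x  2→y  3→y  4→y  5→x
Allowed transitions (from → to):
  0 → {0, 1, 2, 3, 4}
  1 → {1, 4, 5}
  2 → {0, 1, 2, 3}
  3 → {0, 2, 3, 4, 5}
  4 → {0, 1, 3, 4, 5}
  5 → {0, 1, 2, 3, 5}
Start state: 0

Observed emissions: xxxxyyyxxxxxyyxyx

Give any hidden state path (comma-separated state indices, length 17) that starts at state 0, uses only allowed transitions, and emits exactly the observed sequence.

0,1,5,1,4,4,3,0,1,1,5,5,2,2,0,2,1

  t0 'x' -> {0,1,5}, take 0 (start)
  t1 'x' -> {0,1,5}, take 1 (0->1 ok)
  t2 'x' -> {0,1,5}, take 5 (1->5 ok)
  t3 'x' -> {0,1,5}, take 1 (5->1 ok)
  t4 'y' -> {2,3,4}, take 4 (1->4 ok)
  t5 'y' -> {2,3,4}, take 4 (4->4 ok)
  t6 'y' -> {2,3,4}, take 3 (4->3 ok)
  t7 'x' -> {0,1,5}, take 0 (3->0 ok)
  t8 'x' -> {0,1,5}, take 1 (0->1 ok)
  t9 'x' -> {0,1,5}, take 1 (1->1 ok)
  t10 'x' -> {0,1,5}, take 5 (1->5 ok)
  t11 'x' -> {0,1,5}, take 5 (5->5 ok)
  t12 'y' -> {2,3,4}, take 2 (5->2 ok)
  t13 'y' -> {2,3,4}, take 2 (2->2 ok)
  t14 'x' -> {0,1,5}, take 0 (2->0 ok)
  t15 'y' -> {2,3,4}, take 2 (0->2 ok)
  t16 'x' -> {0,1,5}, take 1 (2->1 ok)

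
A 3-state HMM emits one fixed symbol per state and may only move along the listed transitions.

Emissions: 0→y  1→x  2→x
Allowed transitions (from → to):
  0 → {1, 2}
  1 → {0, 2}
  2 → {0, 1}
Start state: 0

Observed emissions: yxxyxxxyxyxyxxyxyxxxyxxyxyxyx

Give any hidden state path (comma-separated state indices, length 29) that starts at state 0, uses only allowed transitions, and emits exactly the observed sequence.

  [0] y  {0}  => 0  start
  [1] x  {1,2}  => 1  0->1 ok
  [2] x  {1,2}  => 2  1->2 ok
  [3] y  {0}  => 0  2->0 ok
  [4] x  {1,2}  => 2  0->2 ok
  [5] x  {1,2}  => 1  2->1 ok
  [6] x  {1,2}  => 2  1->2 ok
  [7] y  {0}  => 0  2->0 ok
  [8] x  {1,2}  => 1  0->1 ok
  [9] y  {0}  => 0  1->0 ok
  [10] x  {1,2}  => 2  0->2 ok
  [11] y  {0}  => 0  2->0 ok
  [12] x  {1,2}  => 2  0->2 ok
  [13] x  {1,2}  => 1  2->1 ok
  [14] y  {0}  => 0  1->0 ok
  [15] x  {1,2}  => 1  0->1 ok
  [16] y  {0}  => 0  1->0 ok
  [17] x  {1,2}  => 1  0->1 ok
  [18] x  {1,2}  => 2  1->2 ok
  [19] x  {1,2}  => 1  2->1 ok
  [20] y  {0}  => 0  1->0 ok
  [21] x  {1,2}  => 1  0->1 ok
  [22] x  {1,2}  => 2  1->2 ok
  [23] y  {0}  => 0  2->0 ok
  [24] x  {1,2}  => 1  0->1 ok
  [25] y  {0}  => 0  1->0 ok
  [26] x  {1,2}  => 2  0->2 ok
  [27] y  {0}  => 0  2->0 ok
  [28] x  {1,2}  => 1  0->1 ok

0,1,2,0,2,1,2,0,1,0,2,0,2,1,0,1,0,1,2,1,0,1,2,0,1,0,2,0,1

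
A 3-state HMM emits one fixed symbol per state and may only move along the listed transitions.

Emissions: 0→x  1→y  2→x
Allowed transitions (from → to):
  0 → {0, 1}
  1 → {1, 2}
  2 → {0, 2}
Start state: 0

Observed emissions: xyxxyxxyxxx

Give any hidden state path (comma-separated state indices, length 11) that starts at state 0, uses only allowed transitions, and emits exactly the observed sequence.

0,1,2,0,1,2,0,1,2,0,0

  [0] x  {0,2}  => 0  start
  [1] y  {1}  => 1  0->1 ok
  [2] x  {0,2}  => 2  1->2 ok
  [3] x  {0,2}  => 0  2->0 ok
  [4] y  {1}  => 1  0->1 ok
  [5] x  {0,2}  => 2  1->2 ok
  [6] x  {0,2}  => 0  2->0 ok
  [7] y  {1}  => 1  0->1 ok
  [8] x  {0,2}  => 2  1->2 ok
  [9] x  {0,2}  => 0  2->0 ok
  [10] x  {0,2}  => 0  0->0 ok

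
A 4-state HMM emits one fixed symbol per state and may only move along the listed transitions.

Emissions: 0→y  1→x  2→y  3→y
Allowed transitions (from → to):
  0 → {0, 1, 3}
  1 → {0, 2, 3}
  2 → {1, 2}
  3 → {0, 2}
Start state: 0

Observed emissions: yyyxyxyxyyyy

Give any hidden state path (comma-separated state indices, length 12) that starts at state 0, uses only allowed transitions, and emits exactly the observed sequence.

  t0 'y' -> {0,2,3}, take 0 (start)
  t1 'y' -> {0,2,3}, take 3 (0->3 ok)
  t2 'y' -> {0,2,3}, take 2 (3->2 ok)
  t3 'x' -> {1}, take 1 (2->1 ok)
  t4 'y' -> {0,2,3}, take 0 (1->0 ok)
  t5 'x' -> {1}, take 1 (0->1 ok)
  t6 'y' -> {0,2,3}, take 2 (1->2 ok)
  t7 'x' -> {1}, take 1 (2->1 ok)
  t8 'y' -> {0,2,3}, take 3 (1->3 ok)
  t9 'y' -> {0,2,3}, take 2 (3->2 ok)
  t10 'y' -> {0,2,3}, take 2 (2->2 ok)
  t11 'y' -> {0,2,3}, take 2 (2->2 ok)

0,3,2,1,0,1,2,1,3,2,2,2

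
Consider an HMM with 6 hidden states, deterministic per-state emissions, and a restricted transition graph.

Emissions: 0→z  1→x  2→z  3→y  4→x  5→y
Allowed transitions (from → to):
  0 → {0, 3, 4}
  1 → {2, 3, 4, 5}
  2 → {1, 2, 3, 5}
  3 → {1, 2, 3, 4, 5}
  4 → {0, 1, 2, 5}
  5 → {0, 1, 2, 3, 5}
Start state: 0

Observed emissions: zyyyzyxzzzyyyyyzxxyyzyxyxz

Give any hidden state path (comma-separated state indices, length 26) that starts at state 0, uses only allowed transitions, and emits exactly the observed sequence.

  pos 0: z in {0,2}, choose 0; start
  pos 1: y in {3,5}, choose 3; 0->3 ok
  pos 2: y in {3,5}, choose 5; 3->5 ok
  pos 3: y in {3,5}, choose 5; 5->5 ok
  pos 4: z in {0,2}, choose 2; 5->2 ok
  pos 5: y in {3,5}, choose 3; 2->3 ok
  pos 6: x in {1,4}, choose 4; 3->4 ok
  pos 7: z in {0,2}, choose 2; 4->2 ok
  pos 8: z in {0,2}, choose 2; 2->2 ok
  pos 9: z in {0,2}, choose 2; 2->2 ok
  pos 10: y in {3,5}, choose 5; 2->5 ok
  pos 11: y in {3,5}, choose 3; 5->3 ok
  pos 12: y in {3,5}, choose 3; 3->3 ok
  pos 13: y in {3,5}, choose 5; 3->5 ok
  pos 14: y in {3,5}, choose 3; 5->3 ok
  pos 15: z in {0,2}, choose 2; 3->2 ok
  pos 16: x in {1,4}, choose 1; 2->1 ok
  pos 17: x in {1,4}, choose 4; 1->4 ok
  pos 18: y in {3,5}, choose 5; 4->5 ok
  pos 19: y in {3,5}, choose 3; 5->3 ok
  pos 20: z in {0,2}, choose 2; 3->2 ok
  pos 21: y in {3,5}, choose 3; 2->3 ok
  pos 22: x in {1,4}, choose 1; 3->1 ok
  pos 23: y in {3,5}, choose 3; 1->3 ok
  pos 24: x in {1,4}, choose 4; 3->4 ok
  pos 25: z in {0,2}, choose 0; 4->0 ok

0,3,5,5,2,3,4,2,2,2,5,3,3,5,3,2,1,4,5,3,2,3,1,3,4,0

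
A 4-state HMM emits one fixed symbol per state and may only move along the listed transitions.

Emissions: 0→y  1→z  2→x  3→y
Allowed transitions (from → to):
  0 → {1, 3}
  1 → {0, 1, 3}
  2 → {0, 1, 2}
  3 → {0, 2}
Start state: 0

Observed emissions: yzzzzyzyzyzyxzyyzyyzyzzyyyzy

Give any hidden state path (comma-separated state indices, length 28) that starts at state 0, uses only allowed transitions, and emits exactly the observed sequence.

  [0] y  {0,3}  => 0  start
  [1] z  {1}  => 1  0->1 ok
  [2] z  {1}  => 1  1->1 ok
  [3] z  {1}  => 1  1->1 ok
  [4] z  {1}  => 1  1->1 ok
  [5] y  {0,3}  => 0  1->0 ok
  [6] z  {1}  => 1  0->1 ok
  [7] y  {0,3}  => 0  1->0 ok
  [8] z  {1}  => 1  0->1 ok
  [9] y  {0,3}  => 0  1->0 ok
  [10] z  {1}  => 1  0->1 ok
  [11] y  {0,3}  => 3  1->3 ok
  [12] x  {2}  => 2  3->2 ok
  [13] z  {1}  => 1  2->1 ok
  [14] y  {0,3}  => 3  1->3 ok
  [15] y  {0,3}  => 0  3->0 ok
  [16] z  {1}  => 1  0->1 ok
  [17] y  {0,3}  => 3  1->3 ok
  [18] y  {0,3}  => 0  3->0 ok
  [19] z  {1}  => 1  0->1 ok
  [20] y  {0,3}  => 0  1->0 ok
  [21] z  {1}  => 1  0->1 ok
  [22] z  {1}  => 1  1->1 ok
  [23] y  {0,3}  => 0  1->0 ok
  [24] y  {0,3}  => 3  0->3 ok
  [25] y  {0,3}  => 0  3->0 ok
  [26] z  {1}  => 1  0->1 ok
  [27] y  {0,3}  => 0  1->0 ok

0,1,1,1,1,0,1,0,1,0,1,3,2,1,3,0,1,3,0,1,0,1,1,0,3,0,1,0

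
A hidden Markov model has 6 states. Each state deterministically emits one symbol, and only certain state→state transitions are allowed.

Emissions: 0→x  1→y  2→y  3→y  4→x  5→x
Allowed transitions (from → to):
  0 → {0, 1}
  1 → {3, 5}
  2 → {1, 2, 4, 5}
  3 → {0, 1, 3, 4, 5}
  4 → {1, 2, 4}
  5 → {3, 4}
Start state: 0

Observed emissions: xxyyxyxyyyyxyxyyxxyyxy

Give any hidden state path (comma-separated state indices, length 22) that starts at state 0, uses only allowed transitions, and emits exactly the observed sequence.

0,0,1,3,5,3,5,3,3,1,3,4,2,4,1,3,0,0,1,3,4,1

  [0] x  {0,4,5}  => 0  start
  [1] x  {0,4,5}  => 0  0->0 ok
  [2] y  {1,2,3}  => 1  0->1 ok
  [3] y  {1,2,3}  => 3  1->3 ok
  [4] x  {0,4,5}  => 5  3->5 ok
  [5] y  {1,2,3}  => 3  5->3 ok
  [6] x  {0,4,5}  => 5  3->5 ok
  [7] y  {1,2,3}  => 3  5->3 ok
  [8] y  {1,2,3}  => 3  3->3 ok
  [9] y  {1,2,3}  => 1  3->1 ok
  [10] y  {1,2,3}  => 3  1->3 ok
  [11] x  {0,4,5}  => 4  3->4 ok
  [12] y  {1,2,3}  => 2  4->2 ok
  [13] x  {0,4,5}  => 4  2->4 ok
  [14] y  {1,2,3}  => 1  4->1 ok
  [15] y  {1,2,3}  => 3  1->3 ok
  [16] x  {0,4,5}  => 0  3->0 ok
  [17] x  {0,4,5}  => 0  0->0 ok
  [18] y  {1,2,3}  => 1  0->1 ok
  [19] y  {1,2,3}  => 3  1->3 ok
  [20] x  {0,4,5}  => 4  3->4 ok
  [21] y  {1,2,3}  => 1  4->1 ok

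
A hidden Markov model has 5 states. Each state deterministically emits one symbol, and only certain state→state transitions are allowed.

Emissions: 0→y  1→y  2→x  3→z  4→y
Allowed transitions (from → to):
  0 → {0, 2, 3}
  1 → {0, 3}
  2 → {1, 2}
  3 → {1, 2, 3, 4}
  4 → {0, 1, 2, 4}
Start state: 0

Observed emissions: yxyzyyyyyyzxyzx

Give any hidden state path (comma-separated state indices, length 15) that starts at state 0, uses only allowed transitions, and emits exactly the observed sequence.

0,2,1,3,4,4,4,4,4,1,3,2,1,3,2

  t0 'y' -> {0,1,4}, take 0 (start)
  t1 'x' -> {2}, take 2 (0->2 ok)
  t2 'y' -> {0,1,4}, take 1 (2->1 ok)
  t3 'z' -> {3}, take 3 (1->3 ok)
  t4 'y' -> {0,1,4}, take 4 (3->4 ok)
  t5 'y' -> {0,1,4}, take 4 (4->4 ok)
  t6 'y' -> {0,1,4}, take 4 (4->4 ok)
  t7 'y' -> {0,1,4}, take 4 (4->4 ok)
  t8 'y' -> {0,1,4}, take 4 (4->4 ok)
  t9 'y' -> {0,1,4}, take 1 (4->1 ok)
  t10 'z' -> {3}, take 3 (1->3 ok)
  t11 'x' -> {2}, take 2 (3->2 ok)
  t12 'y' -> {0,1,4}, take 1 (2->1 ok)
  t13 'z' -> {3}, take 3 (1->3 ok)
  t14 'x' -> {2}, take 2 (3->2 ok)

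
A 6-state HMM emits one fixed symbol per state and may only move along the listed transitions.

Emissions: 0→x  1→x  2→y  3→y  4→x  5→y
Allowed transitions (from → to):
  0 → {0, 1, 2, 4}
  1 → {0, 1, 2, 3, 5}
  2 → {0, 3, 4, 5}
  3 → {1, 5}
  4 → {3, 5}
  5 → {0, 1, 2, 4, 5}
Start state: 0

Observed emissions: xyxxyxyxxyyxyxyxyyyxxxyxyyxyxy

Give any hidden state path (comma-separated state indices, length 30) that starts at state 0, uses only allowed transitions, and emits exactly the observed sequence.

0,2,0,4,3,1,2,0,1,3,5,4,5,4,3,1,2,5,5,0,1,0,2,4,5,2,4,3,1,2

  0: obs=x cand={0,1,4} pick 0 [start]
  1: obs=y cand={2,3,5} pick 2 [0->2 ok]
  2: obs=x cand={0,1,4} pick 0 [2->0 ok]
  3: obs=x cand={0,1,4} pick 4 [0->4 ok]
  4: obs=y cand={2,3,5} pick 3 [4->3 ok]
  5: obs=x cand={0,1,4} pick 1 [3->1 ok]
  6: obs=y cand={2,3,5} pick 2 [1->2 ok]
  7: obs=x cand={0,1,4} pick 0 [2->0 ok]
  8: obs=x cand={0,1,4} pick 1 [0->1 ok]
  9: obs=y cand={2,3,5} pick 3 [1->3 ok]
  10: obs=y cand={2,3,5} pick 5 [3->5 ok]
  11: obs=x cand={0,1,4} pick 4 [5->4 ok]
  12: obs=y cand={2,3,5} pick 5 [4->5 ok]
  13: obs=x cand={0,1,4} pick 4 [5->4 ok]
  14: obs=y cand={2,3,5} pick 3 [4->3 ok]
  15: obs=x cand={0,1,4} pick 1 [3->1 ok]
  16: obs=y cand={2,3,5} pick 2 [1->2 ok]
  17: obs=y cand={2,3,5} pick 5 [2->5 ok]
  18: obs=y cand={2,3,5} pick 5 [5->5 ok]
  19: obs=x cand={0,1,4} pick 0 [5->0 ok]
  20: obs=x cand={0,1,4} pick 1 [0->1 ok]
  21: obs=x cand={0,1,4} pick 0 [1->0 ok]
  22: obs=y cand={2,3,5} pick 2 [0->2 ok]
  23: obs=x cand={0,1,4} pick 4 [2->4 ok]
  24: obs=y cand={2,3,5} pick 5 [4->5 ok]
  25: obs=y cand={2,3,5} pick 2 [5->2 ok]
  26: obs=x cand={0,1,4} pick 4 [2->4 ok]
  27: obs=y cand={2,3,5} pick 3 [4->3 ok]
  28: obs=x cand={0,1,4} pick 1 [3->1 ok]
  29: obs=y cand={2,3,5} pick 2 [1->2 ok]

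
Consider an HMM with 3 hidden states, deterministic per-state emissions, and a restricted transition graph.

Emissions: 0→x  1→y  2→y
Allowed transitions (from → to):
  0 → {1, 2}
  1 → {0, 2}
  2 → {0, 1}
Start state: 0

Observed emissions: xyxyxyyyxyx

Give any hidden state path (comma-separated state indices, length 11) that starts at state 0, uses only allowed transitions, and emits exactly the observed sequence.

  [0] x  {0}  => 0  start
  [1] y  {1,2}  => 1  0->1 ok
  [2] x  {0}  => 0  1->0 ok
  [3] y  {1,2}  => 1  0->1 ok
  [4] x  {0}  => 0  1->0 ok
  [5] y  {1,2}  => 2  0->2 ok
  [6] y  {1,2}  => 1  2->1 ok
  [7] y  {1,2}  => 2  1->2 ok
  [8] x  {0}  => 0  2->0 ok
  [9] y  {1,2}  => 2  0->2 ok
  [10] x  {0}  => 0  2->0 ok

0,1,0,1,0,2,1,2,0,2,0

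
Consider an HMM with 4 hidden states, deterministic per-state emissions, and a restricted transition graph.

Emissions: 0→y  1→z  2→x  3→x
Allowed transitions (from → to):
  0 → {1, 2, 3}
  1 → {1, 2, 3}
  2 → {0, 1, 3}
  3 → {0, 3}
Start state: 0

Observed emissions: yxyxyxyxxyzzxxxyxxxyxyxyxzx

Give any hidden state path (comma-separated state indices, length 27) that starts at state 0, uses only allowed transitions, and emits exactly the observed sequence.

0,3,0,3,0,3,0,3,3,0,1,1,3,3,3,0,2,3,3,0,3,0,3,0,2,1,3

  pos 0: y in {0}, choose 0; start
  pos 1: x in {2,3}, choose 3; 0->3 ok
  pos 2: y in {0}, choose 0; 3->0 ok
  pos 3: x in {2,3}, choose 3; 0->3 ok
  pos 4: y in {0}, choose 0; 3->0 ok
  pos 5: x in {2,3}, choose 3; 0->3 ok
  pos 6: y in {0}, choose 0; 3->0 ok
  pos 7: x in {2,3}, choose 3; 0->3 ok
  pos 8: x in {2,3}, choose 3; 3->3 ok
  pos 9: y in {0}, choose 0; 3->0 ok
  pos 10: z in {1}, choose 1; 0->1 ok
  pos 11: z in {1}, choose 1; 1->1 ok
  pos 12: x in {2,3}, choose 3; 1->3 ok
  pos 13: x in {2,3}, choose 3; 3->3 ok
  pos 14: x in {2,3}, choose 3; 3->3 ok
  pos 15: y in {0}, choose 0; 3->0 ok
  pos 16: x in {2,3}, choose 2; 0->2 ok
  pos 17: x in {2,3}, choose 3; 2->3 ok
  pos 18: x in {2,3}, choose 3; 3->3 ok
  pos 19: y in {0}, choose 0; 3->0 ok
  pos 20: x in {2,3}, choose 3; 0->3 ok
  pos 21: y in {0}, choose 0; 3->0 ok
  pos 22: x in {2,3}, choose 3; 0->3 ok
  pos 23: y in {0}, choose 0; 3->0 ok
  pos 24: x in {2,3}, choose 2; 0->2 ok
  pos 25: z in {1}, choose 1; 2->1 ok
  pos 26: x in {2,3}, choose 3; 1->3 ok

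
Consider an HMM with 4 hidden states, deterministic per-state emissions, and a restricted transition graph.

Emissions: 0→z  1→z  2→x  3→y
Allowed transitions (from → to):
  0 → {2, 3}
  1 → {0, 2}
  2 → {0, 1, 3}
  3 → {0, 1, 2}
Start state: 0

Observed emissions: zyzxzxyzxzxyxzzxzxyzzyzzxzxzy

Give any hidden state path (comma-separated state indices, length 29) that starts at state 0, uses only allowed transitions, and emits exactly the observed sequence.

  [0] z  {0,1}  => 0  start
  [1] y  {3}  => 3  0->3 ok
  [2] z  {0,1}  => 1  3->1 ok
  [3] x  {2}  => 2  1->2 ok
  [4] z  {0,1}  => 0  2->0 ok
  [5] x  {2}  => 2  0->2 ok
  [6] y  {3}  => 3  2->3 ok
  [7] z  {0,1}  => 1  3->1 ok
  [8] x  {2}  => 2  1->2 ok
  [9] z  {0,1}  => 0  2->0 ok
  [10] x  {2}  => 2  0->2 ok
  [11] y  {3}  => 3  2->3 ok
  [12] x  {2}  => 2  3->2 ok
  [13] z  {0,1}  => 1  2->1 ok
  [14] z  {0,1}  => 0  1->0 ok
  [15] x  {2}  => 2  0->2 ok
  [16] z  {0,1}  => 0  2->0 ok
  [17] x  {2}  => 2  0->2 ok
  [18] y  {3}  => 3  2->3 ok
  [19] z  {0,1}  => 1  3->1 ok
  [20] z  {0,1}  => 0  1->0 ok
  [21] y  {3}  => 3  0->3 ok
  [22] z  {0,1}  => 1  3->1 ok
  [23] z  {0,1}  => 0  1->0 ok
  [24] x  {2}  => 2  0->2 ok
  [25] z  {0,1}  => 0  2->0 ok
  [26] x  {2}  => 2  0->2 ok
  [27] z  {0,1}  => 0  2->0 ok
  [28] y  {3}  => 3  0->3 ok

0,3,1,2,0,2,3,1,2,0,2,3,2,1,0,2,0,2,3,1,0,3,1,0,2,0,2,0,3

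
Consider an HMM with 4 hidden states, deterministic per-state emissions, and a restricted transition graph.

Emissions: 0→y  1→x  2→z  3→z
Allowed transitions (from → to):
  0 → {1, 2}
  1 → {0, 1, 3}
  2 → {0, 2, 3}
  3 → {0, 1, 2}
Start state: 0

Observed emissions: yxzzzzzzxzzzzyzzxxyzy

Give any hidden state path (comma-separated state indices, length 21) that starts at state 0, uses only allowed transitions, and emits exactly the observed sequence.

  pos 0: y in {0}, choose 0; start
  pos 1: x in {1}, choose 1; 0->1 ok
  pos 2: z in {2,3}, choose 3; 1->3 ok
  pos 3: z in {2,3}, choose 2; 3->2 ok
  pos 4: z in {2,3}, choose 2; 2->2 ok
  pos 5: z in {2,3}, choose 2; 2->2 ok
  pos 6: z in {2,3}, choose 2; 2->2 ok
  pos 7: z in {2,3}, choose 3; 2->3 ok
  pos 8: x in {1}, choose 1; 3->1 ok
  pos 9: z in {2,3}, choose 3; 1->3 ok
  pos 10: z in {2,3}, choose 2; 3->2 ok
  pos 11: z in {2,3}, choose 2; 2->2 ok
  pos 12: z in {2,3}, choose 2; 2->2 ok
  pos 13: y in {0}, choose 0; 2->0 ok
  pos 14: z in {2,3}, choose 2; 0->2 ok
  pos 15: z in {2,3}, choose 3; 2->3 ok
  pos 16: x in {1}, choose 1; 3->1 ok
  pos 17: x in {1}, choose 1; 1->1 ok
  pos 18: y in {0}, choose 0; 1->0 ok
  pos 19: z in {2,3}, choose 2; 0->2 ok
  pos 20: y in {0}, choose 0; 2->0 ok

0,1,3,2,2,2,2,3,1,3,2,2,2,0,2,3,1,1,0,2,0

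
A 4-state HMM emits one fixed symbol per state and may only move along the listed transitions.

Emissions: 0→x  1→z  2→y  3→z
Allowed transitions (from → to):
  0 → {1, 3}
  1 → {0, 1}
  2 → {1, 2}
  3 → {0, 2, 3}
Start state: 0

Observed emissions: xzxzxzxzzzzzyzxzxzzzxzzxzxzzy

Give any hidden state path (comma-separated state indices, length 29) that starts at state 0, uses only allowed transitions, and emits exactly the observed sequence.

  pos 0: x in {0}, choose 0; start
  pos 1: z in {1,3}, choose 1; 0->1 ok
  pos 2: x in {0}, choose 0; 1->0 ok
  pos 3: z in {1,3}, choose 3; 0->3 ok
  pos 4: x in {0}, choose 0; 3->0 ok
  pos 5: z in {1,3}, choose 1; 0->1 ok
  pos 6: x in {0}, choose 0; 1->0 ok
  pos 7: z in {1,3}, choose 3; 0->3 ok
  pos 8: z in {1,3}, choose 3; 3->3 ok
  pos 9: z in {1,3}, choose 3; 3->3 ok
  pos 10: z in {1,3}, choose 3; 3->3 ok
  pos 11: z in {1,3}, choose 3; 3->3 ok
  pos 12: y in {2}, choose 2; 3->2 ok
  pos 13: z in {1,3}, choose 1; 2->1 ok
  pos 14: x in {0}, choose 0; 1->0 ok
  pos 15: z in {1,3}, choose 1; 0->1 ok
  pos 16: x in {0}, choose 0; 1->0 ok
  pos 17: z in {1,3}, choose 1; 0->1 ok
  pos 18: z in {1,3}, choose 1; 1->1 ok
  pos 19: z in {1,3}, choose 1; 1->1 ok
  pos 20: x in {0}, choose 0; 1->0 ok
  pos 21: z in {1,3}, choose 1; 0->1 ok
  pos 22: z in {1,3}, choose 1; 1->1 ok
  pos 23: x in {0}, choose 0; 1->0 ok
  pos 24: z in {1,3}, choose 1; 0->1 ok
  pos 25: x in {0}, choose 0; 1->0 ok
  pos 26: z in {1,3}, choose 3; 0->3 ok
  pos 27: z in {1,3}, choose 3; 3->3 ok
  pos 28: y in {2}, choose 2; 3->2 ok

0,1,0,3,0,1,0,3,3,3,3,3,2,1,0,1,0,1,1,1,0,1,1,0,1,0,3,3,2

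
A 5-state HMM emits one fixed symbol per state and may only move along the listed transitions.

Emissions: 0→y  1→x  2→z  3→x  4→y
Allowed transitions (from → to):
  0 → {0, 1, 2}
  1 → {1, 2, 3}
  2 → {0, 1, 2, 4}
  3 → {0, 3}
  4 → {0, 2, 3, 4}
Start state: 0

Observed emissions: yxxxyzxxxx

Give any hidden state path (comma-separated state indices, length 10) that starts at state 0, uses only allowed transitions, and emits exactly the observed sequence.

0,1,3,3,0,2,1,1,3,3

  [0] y  {0,4}  => 0  start
  [1] x  {1,3}  => 1  0->1 ok
  [2] x  {1,3}  => 3  1->3 ok
  [3] x  {1,3}  => 3  3->3 ok
  [4] y  {0,4}  => 0  3->0 ok
  [5] z  {2}  => 2  0->2 ok
  [6] x  {1,3}  => 1  2->1 ok
  [7] x  {1,3}  => 1  1->1 ok
  [8] x  {1,3}  => 3  1->3 ok
  [9] x  {1,3}  => 3  3->3 ok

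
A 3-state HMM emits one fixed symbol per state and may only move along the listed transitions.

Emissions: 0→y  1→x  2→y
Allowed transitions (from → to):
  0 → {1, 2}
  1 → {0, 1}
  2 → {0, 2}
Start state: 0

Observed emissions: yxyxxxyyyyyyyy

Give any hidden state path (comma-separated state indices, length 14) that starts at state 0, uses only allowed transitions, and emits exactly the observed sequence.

  [0] y  {0,2}  => 0  start
  [1] x  {1}  => 1  0->1 ok
  [2] y  {0,2}  => 0  1->0 ok
  [3] x  {1}  => 1  0->1 ok
  [4] x  {1}  => 1  1->1 ok
  [5] x  {1}  => 1  1->1 ok
  [6] y  {0,2}  => 0  1->0 ok
  [7] y  {0,2}  => 2  0->2 ok
  [8] y  {0,2}  => 2  2->2 ok
  [9] y  {0,2}  => 2  2->2 ok
  [10] y  {0,2}  => 0  2->0 ok
  [11] y  {0,2}  => 2  0->2 ok
  [12] y  {0,2}  => 2  2->2 ok
  [13] y  {0,2}  => 0  2->0 ok

0,1,0,1,1,1,0,2,2,2,0,2,2,0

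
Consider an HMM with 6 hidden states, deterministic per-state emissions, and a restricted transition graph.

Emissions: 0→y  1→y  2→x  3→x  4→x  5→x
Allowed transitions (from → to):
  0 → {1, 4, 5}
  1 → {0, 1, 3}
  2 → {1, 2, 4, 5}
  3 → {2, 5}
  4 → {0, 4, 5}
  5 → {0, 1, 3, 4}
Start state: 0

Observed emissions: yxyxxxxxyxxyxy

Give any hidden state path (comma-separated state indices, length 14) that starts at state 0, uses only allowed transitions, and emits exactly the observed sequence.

0,4,0,4,5,4,4,5,0,5,4,0,5,0

  t0 'y' -> {0,1}, take 0 (start)
  t1 'x' -> {2,3,4,5}, take 4 (0->4 ok)
  t2 'y' -> {0,1}, take 0 (4->0 ok)
  t3 'x' -> {2,3,4,5}, take 4 (0->4 ok)
  t4 'x' -> {2,3,4,5}, take 5 (4->5 ok)
  t5 'x' -> {2,3,4,5}, take 4 (5->4 ok)
  t6 'x' -> {2,3,4,5}, take 4 (4->4 ok)
  t7 'x' -> {2,3,4,5}, take 5 (4->5 ok)
  t8 'y' -> {0,1}, take 0 (5->0 ok)
  t9 'x' -> {2,3,4,5}, take 5 (0->5 ok)
  t10 'x' -> {2,3,4,5}, take 4 (5->4 ok)
  t11 'y' -> {0,1}, take 0 (4->0 ok)
  t12 'x' -> {2,3,4,5}, take 5 (0->5 ok)
  t13 'y' -> {0,1}, take 0 (5->0 ok)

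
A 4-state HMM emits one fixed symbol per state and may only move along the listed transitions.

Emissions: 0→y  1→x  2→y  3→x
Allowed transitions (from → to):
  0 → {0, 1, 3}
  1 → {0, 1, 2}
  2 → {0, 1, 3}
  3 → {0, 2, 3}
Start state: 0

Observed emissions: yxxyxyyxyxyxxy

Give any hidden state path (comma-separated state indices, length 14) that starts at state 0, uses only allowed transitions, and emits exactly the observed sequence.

0,3,3,2,1,2,0,3,0,1,2,3,3,2

  pos 0: y in {0,2}, choose 0; start
  pos 1: x in {1,3}, choose 3; 0->3 ok
  pos 2: x in {1,3}, choose 3; 3->3 ok
  pos 3: y in {0,2}, choose 2; 3->2 ok
  pos 4: x in {1,3}, choose 1; 2->1 ok
  pos 5: y in {0,2}, choose 2; 1->2 ok
  pos 6: y in {0,2}, choose 0; 2->0 ok
  pos 7: x in {1,3}, choose 3; 0->3 ok
  pos 8: y in {0,2}, choose 0; 3->0 ok
  pos 9: x in {1,3}, choose 1; 0->1 ok
  pos 10: y in {0,2}, choose 2; 1->2 ok
  pos 11: x in {1,3}, choose 3; 2->3 ok
  pos 12: x in {1,3}, choose 3; 3->3 ok
  pos 13: y in {0,2}, choose 2; 3->2 ok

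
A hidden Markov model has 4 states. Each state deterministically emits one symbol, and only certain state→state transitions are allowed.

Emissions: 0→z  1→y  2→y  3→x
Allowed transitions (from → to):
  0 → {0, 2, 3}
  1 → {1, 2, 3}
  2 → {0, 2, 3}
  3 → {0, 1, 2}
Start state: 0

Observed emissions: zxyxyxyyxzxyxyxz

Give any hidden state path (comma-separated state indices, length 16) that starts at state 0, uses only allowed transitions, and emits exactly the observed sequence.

0,3,1,3,1,3,1,1,3,0,3,1,3,1,3,0

  0: obs=z cand={0} pick 0 [start]
  1: obs=x cand={3} pick 3 [0->3 ok]
  2: obs=y cand={1,2} pick 1 [3->1 ok]
  3: obs=x cand={3} pick 3 [1->3 ok]
  4: obs=y cand={1,2} pick 1 [3->1 ok]
  5: obs=x cand={3} pick 3 [1->3 ok]
  6: obs=y cand={1,2} pick 1 [3->1 ok]
  7: obs=y cand={1,2} pick 1 [1->1 ok]
  8: obs=x cand={3} pick 3 [1->3 ok]
  9: obs=z cand={0} pick 0 [3->0 ok]
  10: obs=x cand={3} pick 3 [0->3 ok]
  11: obs=y cand={1,2} pick 1 [3->1 ok]
  12: obs=x cand={3} pick 3 [1->3 ok]
  13: obs=y cand={1,2} pick 1 [3->1 ok]
  14: obs=x cand={3} pick 3 [1->3 ok]
  15: obs=z cand={0} pick 0 [3->0 ok]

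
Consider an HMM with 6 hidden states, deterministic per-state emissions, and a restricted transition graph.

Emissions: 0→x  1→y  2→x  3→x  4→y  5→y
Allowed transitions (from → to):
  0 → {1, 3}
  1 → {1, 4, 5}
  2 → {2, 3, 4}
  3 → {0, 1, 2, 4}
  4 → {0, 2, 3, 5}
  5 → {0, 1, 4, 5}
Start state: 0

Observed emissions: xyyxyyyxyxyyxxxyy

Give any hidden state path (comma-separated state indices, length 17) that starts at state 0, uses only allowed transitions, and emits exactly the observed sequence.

0,1,4,0,1,1,4,2,4,0,1,5,0,3,0,1,4

  [0] x  {0,2,3}  => 0  start
  [1] y  {1,4,5}  => 1  0->1 ok
  [2] y  {1,4,5}  => 4  1->4 ok
  [3] x  {0,2,3}  => 0  4->0 ok
  [4] y  {1,4,5}  => 1  0->1 ok
  [5] y  {1,4,5}  => 1  1->1 ok
  [6] y  {1,4,5}  => 4  1->4 ok
  [7] x  {0,2,3}  => 2  4->2 ok
  [8] y  {1,4,5}  => 4  2->4 ok
  [9] x  {0,2,3}  => 0  4->0 ok
  [10] y  {1,4,5}  => 1  0->1 ok
  [11] y  {1,4,5}  => 5  1->5 ok
  [12] x  {0,2,3}  => 0  5->0 ok
  [13] x  {0,2,3}  => 3  0->3 ok
  [14] x  {0,2,3}  => 0  3->0 ok
  [15] y  {1,4,5}  => 1  0->1 ok
  [16] y  {1,4,5}  => 4  1->4 ok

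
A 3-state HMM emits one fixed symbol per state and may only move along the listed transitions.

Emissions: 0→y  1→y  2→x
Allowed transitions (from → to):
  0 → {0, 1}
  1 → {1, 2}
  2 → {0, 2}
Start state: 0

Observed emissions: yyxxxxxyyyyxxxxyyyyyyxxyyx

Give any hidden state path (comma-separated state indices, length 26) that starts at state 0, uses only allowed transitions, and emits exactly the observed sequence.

0,1,2,2,2,2,2,0,0,0,1,2,2,2,2,0,0,0,0,1,1,2,2,0,1,2

  [0] y  {0,1}  => 0  start
  [1] y  {0,1}  => 1  0->1 ok
  [2] x  {2}  => 2  1->2 ok
  [3] x  {2}  => 2  2->2 ok
  [4] x  {2}  => 2  2->2 ok
  [5] x  {2}  => 2  2->2 ok
  [6] x  {2}  => 2  2->2 ok
  [7] y  {0,1}  => 0  2->0 ok
  [8] y  {0,1}  => 0  0->0 ok
  [9] y  {0,1}  => 0  0->0 ok
  [10] y  {0,1}  => 1  0->1 ok
  [11] x  {2}  => 2  1->2 ok
  [12] x  {2}  => 2  2->2 ok
  [13] x  {2}  => 2  2->2 ok
  [14] x  {2}  => 2  2->2 ok
  [15] y  {0,1}  => 0  2->0 ok
  [16] y  {0,1}  => 0  0->0 ok
  [17] y  {0,1}  => 0  0->0 ok
  [18] y  {0,1}  => 0  0->0 ok
  [19] y  {0,1}  => 1  0->1 ok
  [20] y  {0,1}  => 1  1->1 ok
  [21] x  {2}  => 2  1->2 ok
  [22] x  {2}  => 2  2->2 ok
  [23] y  {0,1}  => 0  2->0 ok
  [24] y  {0,1}  => 1  0->1 ok
  [25] x  {2}  => 2  1->2 ok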